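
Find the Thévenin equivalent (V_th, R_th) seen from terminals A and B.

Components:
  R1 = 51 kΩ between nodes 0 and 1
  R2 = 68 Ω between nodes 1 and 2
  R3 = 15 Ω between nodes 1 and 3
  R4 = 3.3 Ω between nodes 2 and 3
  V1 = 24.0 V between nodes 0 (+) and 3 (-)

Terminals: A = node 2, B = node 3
Step 1 — V_th is the open-circuit voltage V_A - V_B (nothing connected across the terminals).
Nodal analysis, taking node 3 as the 0 V reference.
Source V1 fixes V_0 = 24 V.
KCL at each unknown node (sum of currents leaving = 0; resistances in Ω):
  Node 1: (V_1 - 24)/51000 + (V_1 - V_2)/68 + (V_1 - 0)/15 = 0
  Node 2: (V_2 - V_1)/68 + (V_2 - 0)/3.3 = 0
Collecting terms (coefficients in siemens):
  0.08139·V_1 - 0.01471·V_2 = 0.0004706
  0.3177·V_2 - 0.01471·V_1 = 0
Determinant D = (0.08139)(0.3177) - (-0.01471)(-0.01471) = 0.02564
V_1 = [(0.0004706)(0.3177) - (-0.01471)(0)]/D = 0.00583 V
V_2 = [(0.08139)(0) - (0.0004706)(-0.01471)]/D = 0.0002699 V
V_th = V_2 - V_3 = 0.0002699 - 0 = 0.0002699 V
Step 2 — R_th: zero the source — replace V1 by a short circuit (node 3 merges into node 0) — and find the resistance seen between A (node 2) and B (node 0).
Reduce the network between node 2 (A) and node 0 (B) by series/parallel combination:
  Rp1 = R1 ‖ R3 (parallel, both between nodes 0 and 1) = 1/(1/51000 + 1/15) = 15 Ω
  Rs1 = R2 + Rp1 (series, joined only at node 1) = 68 + 15 = 83 Ω
  Rp2 = R4 ‖ Rs1 (parallel, both between nodes 0 and 2) = 1/(1/3.3 + 1/83) = 3.174 Ω
R_th = 3.174 Ω

Final answer: V_th = 0.0002699 V, R_th = 3.174 Ω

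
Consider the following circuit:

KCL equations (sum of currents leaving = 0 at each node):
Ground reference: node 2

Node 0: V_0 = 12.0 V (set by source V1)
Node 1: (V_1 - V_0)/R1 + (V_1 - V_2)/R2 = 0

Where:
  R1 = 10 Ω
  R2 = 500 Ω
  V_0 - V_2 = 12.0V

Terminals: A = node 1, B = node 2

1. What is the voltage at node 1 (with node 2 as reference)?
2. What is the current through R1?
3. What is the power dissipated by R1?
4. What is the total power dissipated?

Nodal analysis, taking node 2 as the 0 V reference.
Source V1 fixes V_0 = 12 V.
KCL at each unknown node (sum of currents leaving = 0; resistances in Ω):
  Node 1: (V_1 - 12)/10 + (V_1 - 0)/500 = 0
Collecting terms: 0.102 × V_1 = 1.2  =>  V_1 = 11.76 V
Part 1:
  Read off the nodal solution: V_1 = 11.76 V
Part 2:
  I_R1 = (V_0 - V_1)/R1 = (12 - 11.76)/10 = 0.02353 A
  Magnitude: I_R1 = 0.02353 A
Part 3:
  I_R1 = (V_0 - V_1)/R1 = (12 - 11.76)/10 = 0.02353 A
  P_R1 = I_R1² × R1 = (0.02353)² × 10 = 0.005536 W
Part 4:
  Power in each resistor, P = (ΔV)²/R:
    P_R1 = (12 - 11.76)²/10 = 0.005536 W
    P_R2 = (11.76 - 0)²/500 = 0.2768 W
  P_total = P_R1 + P_R2 = 0.2824 W

Final answers:
1. V_1 = 11.76 V
2. I_R1 = 0.02353 A
3. P_R1 = 0.005536 W
4. P_total = 0.2824 W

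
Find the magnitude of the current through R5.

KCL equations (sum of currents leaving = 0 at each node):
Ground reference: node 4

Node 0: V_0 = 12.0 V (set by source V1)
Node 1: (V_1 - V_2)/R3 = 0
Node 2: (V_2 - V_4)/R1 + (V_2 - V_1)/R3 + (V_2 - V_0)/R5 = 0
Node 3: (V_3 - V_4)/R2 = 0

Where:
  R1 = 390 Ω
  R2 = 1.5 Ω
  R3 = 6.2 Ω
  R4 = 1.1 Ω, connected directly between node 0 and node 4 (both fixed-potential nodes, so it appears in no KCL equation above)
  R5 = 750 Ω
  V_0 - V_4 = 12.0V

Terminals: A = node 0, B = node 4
Nodal analysis, taking node 4 as the 0 V reference.
Source V1 fixes V_0 = 12 V.
KCL at each unknown node (sum of currents leaving = 0; resistances in Ω):
  Node 1: (V_1 - V_2)/6.2 = 0
  Node 2: (V_2 - 0)/390 + (V_2 - V_1)/6.2 + (V_2 - 12)/750 = 0
  Node 3: (V_3 - 0)/1.5 = 0
Collecting terms (coefficients in siemens):
  0.1613·V_1 - 0.1613·V_2 = 0
  0.1652·V_2 - 0.1613·V_1 = 0.016
  0.6667·V_3 = 0
Solving these 3 simultaneous equations (Gaussian elimination) gives:
  V_1 = 4.105 V, V_2 = 4.105 V, V_3 = 0 V
I_R5 = (V_0 - V_2)/R5 = (12 - 4.105)/750 = 0.01053 A
|I_R5| = 0.01053 A

Final answer: |I_R5| = 0.01053 A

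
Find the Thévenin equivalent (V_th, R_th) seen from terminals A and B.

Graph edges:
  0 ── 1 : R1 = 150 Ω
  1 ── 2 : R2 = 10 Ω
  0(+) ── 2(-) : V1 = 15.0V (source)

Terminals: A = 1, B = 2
Step 1 — V_th is the open-circuit voltage V_A - V_B (nothing connected across the terminals).
Nodal analysis, taking node 2 as the 0 V reference.
Source V1 fixes V_0 = 15 V.
KCL at each unknown node (sum of currents leaving = 0; resistances in Ω):
  Node 1: (V_1 - 15)/150 + (V_1 - 0)/10 = 0
Collecting terms: 0.1067 × V_1 = 0.1  =>  V_1 = 0.9375 V
V_th = V_1 - V_2 = 0.9375 - 0 = 0.9375 V
Step 2 — R_th: zero the source — replace V1 by a short circuit (node 2 merges into node 0) — and find the resistance seen between A (node 1) and B (node 0).
Reduce the network between node 1 (A) and node 0 (B) by series/parallel combination:
  Rp1 = R1 ‖ R2 (parallel, both between nodes 0 and 1) = 1/(1/150 + 1/10) = 9.375 Ω
R_th = 9.375 Ω

Final answer: V_th = 0.9375 V, R_th = 9.375 Ω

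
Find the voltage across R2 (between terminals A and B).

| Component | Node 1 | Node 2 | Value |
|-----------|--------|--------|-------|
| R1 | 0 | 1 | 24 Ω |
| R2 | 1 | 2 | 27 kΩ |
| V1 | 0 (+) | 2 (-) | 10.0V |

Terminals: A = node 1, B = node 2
R1 and R2 are in series across V1 (node 0 → node 1 → node 2), and the output A–B is taken across R2, so this is a voltage divider.
Series current: I = V1/(R1 + R2) = 10/(24 + 27000) = 10/27020 = 0.00037 A
V_R2 = I × R2 = V1 × R2/(R1 + R2) = 10 × 27000/27020 = 9.991 V

Final answer: 9.991 V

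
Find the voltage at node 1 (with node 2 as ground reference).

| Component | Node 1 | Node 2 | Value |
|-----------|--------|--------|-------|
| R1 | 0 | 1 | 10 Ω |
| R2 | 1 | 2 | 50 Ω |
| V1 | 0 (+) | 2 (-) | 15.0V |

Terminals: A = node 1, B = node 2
Nodal analysis, taking node 2 as the 0 V reference.
Source V1 fixes V_0 = 15 V.
KCL at each unknown node (sum of currents leaving = 0; resistances in Ω):
  Node 1: (V_1 - 15)/10 + (V_1 - 0)/50 = 0
Collecting terms: 0.12 × V_1 = 1.5  =>  V_1 = 12.5 V
The requested potential is V_1 = 12.5 V.

Final answer: V_1 = 12.5 V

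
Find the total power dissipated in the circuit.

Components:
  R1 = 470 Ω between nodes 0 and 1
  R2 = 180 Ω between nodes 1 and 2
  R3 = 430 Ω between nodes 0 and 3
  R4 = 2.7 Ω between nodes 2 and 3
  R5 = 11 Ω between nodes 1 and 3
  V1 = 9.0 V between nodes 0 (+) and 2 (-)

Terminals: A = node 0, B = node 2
Nodal analysis, taking node 2 as the 0 V reference.
Source V1 fixes V_0 = 9 V.
KCL at each unknown node (sum of currents leaving = 0; resistances in Ω):
  Node 1: (V_1 - 9)/470 + (V_1 - 0)/180 + (V_1 - V_3)/11 = 0
  Node 3: (V_3 - 9)/430 + (V_3 - 0)/2.7 + (V_3 - V_1)/11 = 0
Collecting terms (coefficients in siemens):
  0.09859·V_1 - 0.09091·V_3 = 0.01915
  0.4636·V_3 - 0.09091·V_1 = 0.02093
Determinant D = (0.09859)(0.4636) - (-0.09091)(-0.09091) = 0.03744
V_1 = [(0.01915)(0.4636) - (-0.09091)(0.02093)]/D = 0.2879 V
V_3 = [(0.09859)(0.02093) - (0.01915)(-0.09091)]/D = 0.1016 V
Power in each resistor, P = (ΔV)²/R:
  P_R1 = (9 - 0.2879)²/470 = 0.1615 W
  P_R2 = (0.2879 - 0)²/180 = 0.0004605 W
  P_R3 = (9 - 0.1016)²/430 = 0.1841 W
  P_R4 = (0 - 0.1016)²/2.7 = 0.003823 W
  P_R5 = (0.2879 - 0.1016)²/11 = 0.003155 W
P_total = P_R1 + P_R2 + P_R3 + P_R4 + P_R5 = 0.3531 W

Final answer: 0.3531 W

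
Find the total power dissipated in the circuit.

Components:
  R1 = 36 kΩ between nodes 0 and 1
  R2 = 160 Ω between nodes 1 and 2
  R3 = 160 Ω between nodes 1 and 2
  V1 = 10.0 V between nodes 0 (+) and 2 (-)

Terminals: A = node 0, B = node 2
Nodal analysis, taking node 2 as the 0 V reference.
Source V1 fixes V_0 = 10 V.
KCL at each unknown node (sum of currents leaving = 0; resistances in Ω):
  Node 1: (V_1 - 10)/36000 + (V_1 - 0)/160 + (V_1 - 0)/160 = 0
Collecting terms: 0.01253 × V_1 = 0.0002778  =>  V_1 = 0.02217 V
Power in each resistor, P = (ΔV)²/R:
  P_R1 = (10 - 0.02217)²/36000 = 0.002765 W
  P_R2 = (0.02217 - 0)²/160 = 0.000003073 W
  P_R3 = (0.02217 - 0)²/160 = 0.000003073 W
P_total = P_R1 + P_R2 + P_R3 = 0.002772 W

Final answer: 0.002772 W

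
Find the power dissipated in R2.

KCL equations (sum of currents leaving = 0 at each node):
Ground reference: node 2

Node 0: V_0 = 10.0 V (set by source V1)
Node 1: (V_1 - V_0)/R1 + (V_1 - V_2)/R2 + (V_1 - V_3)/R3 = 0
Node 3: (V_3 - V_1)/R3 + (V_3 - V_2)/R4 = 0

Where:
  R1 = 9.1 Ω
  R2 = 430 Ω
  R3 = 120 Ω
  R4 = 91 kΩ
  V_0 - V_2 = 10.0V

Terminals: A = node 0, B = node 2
Nodal analysis, taking node 2 as the 0 V reference.
Source V1 fixes V_0 = 10 V.
KCL at each unknown node (sum of currents leaving = 0; resistances in Ω):
  Node 1: (V_1 - 10)/9.1 + (V_1 - 0)/430 + (V_1 - V_3)/120 = 0
  Node 3: (V_3 - V_1)/120 + (V_3 - 0)/91000 = 0
Collecting terms (coefficients in siemens):
  0.1205·V_1 - 0.008333·V_3 = 1.099
  0.008344·V_3 - 0.008333·V_1 = 0
Determinant D = (0.1205)(0.008344) - (-0.008333)(-0.008333) = 0.0009365
V_1 = [(1.099)(0.008344) - (-0.008333)(0)]/D = 9.792 V
V_3 = [(0.1205)(0) - (1.099)(-0.008333)]/D = 9.779 V
I_R2 = (V_1 - V_2)/R2 = (9.792 - 0)/430 = 0.02277 A
P_R2 = I_R2² × R2 = (0.02277)² × 430 = 0.223 W

Final answer: 0.223 W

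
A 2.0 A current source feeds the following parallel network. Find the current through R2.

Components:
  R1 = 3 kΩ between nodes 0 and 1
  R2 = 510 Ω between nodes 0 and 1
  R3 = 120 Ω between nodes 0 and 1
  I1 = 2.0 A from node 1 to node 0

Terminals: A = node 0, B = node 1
All resistors sit directly between nodes 0 and 1, so they are in parallel and share one voltage V; the full source current 2 A splits among them.
1/R_par = 1/3000 + 1/510 + 1/120 = 0.01063 S  =>  R_par = 94.1 Ω
V = I × R_par = 2 × 94.1 = 188.2 V
I_R2 = V/R2 = 188.2/510 = 0.369 A

Final answer: 0.369 A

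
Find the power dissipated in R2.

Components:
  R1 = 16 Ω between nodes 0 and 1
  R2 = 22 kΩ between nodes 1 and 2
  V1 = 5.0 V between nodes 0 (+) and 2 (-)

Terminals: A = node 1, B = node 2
Nodal analysis, taking node 2 as the 0 V reference.
Source V1 fixes V_0 = 5 V.
KCL at each unknown node (sum of currents leaving = 0; resistances in Ω):
  Node 1: (V_1 - 5)/16 + (V_1 - 0)/22000 = 0
Collecting terms: 0.06255 × V_1 = 0.3125  =>  V_1 = 4.996 V
I_R2 = (V_1 - V_2)/R2 = (4.996 - 0)/22000 = 0.0002271 A
P_R2 = I_R2² × R2 = (0.0002271)² × 22000 = 0.001135 W

Final answer: 0.001135 W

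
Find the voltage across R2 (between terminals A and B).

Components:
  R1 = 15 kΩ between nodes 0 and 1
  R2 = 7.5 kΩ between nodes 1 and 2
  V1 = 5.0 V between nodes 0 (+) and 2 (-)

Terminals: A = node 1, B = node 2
R1 and R2 are in series across V1 (node 0 → node 1 → node 2), and the output A–B is taken across R2, so this is a voltage divider.
Series current: I = V1/(R1 + R2) = 5/(15000 + 7500) = 5/22500 = 0.0002222 A
V_R2 = I × R2 = V1 × R2/(R1 + R2) = 5 × 7500/22500 = 1.667 V

Final answer: 1.667 V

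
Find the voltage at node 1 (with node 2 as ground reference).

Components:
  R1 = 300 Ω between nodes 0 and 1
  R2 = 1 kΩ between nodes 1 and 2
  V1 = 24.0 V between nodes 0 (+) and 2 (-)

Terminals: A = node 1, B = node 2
Nodal analysis, taking node 2 as the 0 V reference.
Source V1 fixes V_0 = 24 V.
KCL at each unknown node (sum of currents leaving = 0; resistances in Ω):
  Node 1: (V_1 - 24)/300 + (V_1 - 0)/1000 = 0
Collecting terms: 0.004333 × V_1 = 0.08  =>  V_1 = 18.46 V
The requested potential is V_1 = 18.46 V.

Final answer: V_1 = 18.46 V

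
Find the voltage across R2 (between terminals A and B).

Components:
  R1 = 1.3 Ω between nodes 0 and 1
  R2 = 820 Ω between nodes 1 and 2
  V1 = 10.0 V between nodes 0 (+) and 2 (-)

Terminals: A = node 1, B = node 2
R1 and R2 are in series across V1 (node 0 → node 1 → node 2), and the output A–B is taken across R2, so this is a voltage divider.
Series current: I = V1/(R1 + R2) = 10/(1.3 + 820) = 10/821.3 = 0.01218 A
V_R2 = I × R2 = V1 × R2/(R1 + R2) = 10 × 820/821.3 = 9.984 V

Final answer: 9.984 V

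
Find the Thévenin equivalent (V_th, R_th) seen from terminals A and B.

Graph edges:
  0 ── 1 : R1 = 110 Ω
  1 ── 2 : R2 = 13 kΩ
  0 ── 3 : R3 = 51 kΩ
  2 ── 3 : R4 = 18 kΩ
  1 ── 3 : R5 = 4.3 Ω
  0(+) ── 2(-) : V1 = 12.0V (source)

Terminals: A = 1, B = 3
Step 1 — V_th is the open-circuit voltage V_A - V_B (nothing connected across the terminals).
Nodal analysis, taking node 2 as the 0 V reference.
Source V1 fixes V_0 = 12 V.
KCL at each unknown node (sum of currents leaving = 0; resistances in Ω):
  Node 1: (V_1 - 12)/110 + (V_1 - 0)/13000 + (V_1 - V_3)/4.3 = 0
  Node 3: (V_3 - 12)/51000 + (V_3 - 0)/18000 + (V_3 - V_1)/4.3 = 0
Collecting terms (coefficients in siemens):
  0.2417·V_1 - 0.2326·V_3 = 0.1091
  0.2326·V_3 - 0.2326·V_1 = 0.0002353
Determinant D = (0.2417)(0.2326) - (-0.2326)(-0.2326) = 0.00215
V_1 = [(0.1091)(0.2326) - (-0.2326)(0.0002353)]/D = 11.83 V
V_3 = [(0.2417)(0.0002353) - (0.1091)(-0.2326)]/D = 11.83 V
V_th = V_1 - V_3 = 11.83 - 11.83 = 0.00281 V
Step 2 — R_th: zero the source — replace V1 by a short circuit (node 2 merges into node 0) — and find the resistance seen between A (node 1) and B (node 3).
Reduce the network between node 1 (A) and node 3 (B) by series/parallel combination:
  Rp1 = R1 ‖ R2 (parallel, both between nodes 0 and 1) = 1/(1/110 + 1/13000) = 109.1 Ω
  Rp2 = R3 ‖ R4 (parallel, both between nodes 0 and 3) = 1/(1/51000 + 1/18000) = 13300 Ω
  Rs1 = Rp1 + Rp2 (series, joined only at node 0) = 109.1 + 13300 = 13410 Ω
  Rp3 = R5 ‖ Rs1 (parallel, both between nodes 1 and 3) = 1/(1/4.3 + 1/13410) = 4.299 Ω
R_th = 4.299 Ω

Final answer: V_th = 0.00281 V, R_th = 4.299 Ω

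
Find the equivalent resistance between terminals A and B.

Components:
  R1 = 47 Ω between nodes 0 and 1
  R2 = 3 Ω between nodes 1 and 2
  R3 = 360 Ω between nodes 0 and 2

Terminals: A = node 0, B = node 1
Reduce the network between node 0 (A) and node 1 (B) by series/parallel combination:
  Rs1 = R3 + R2 (series, joined only at node 2) = 360 + 3 = 363 Ω
  Rp1 = R1 ‖ Rs1 (parallel, both between nodes 0 and 1) = 1/(1/47 + 1/363) = 41.61 Ω
R_eq = 41.61 Ω

Final answer: 41.61 Ω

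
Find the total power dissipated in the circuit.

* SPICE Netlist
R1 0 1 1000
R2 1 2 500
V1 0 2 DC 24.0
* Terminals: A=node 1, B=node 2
Nodal analysis, taking node 2 as the 0 V reference.
Source V1 fixes V_0 = 24 V.
KCL at each unknown node (sum of currents leaving = 0; resistances in Ω):
  Node 1: (V_1 - 24)/1000 + (V_1 - 0)/500 = 0
Collecting terms: 0.003 × V_1 = 0.024  =>  V_1 = 8 V
Power in each resistor, P = (ΔV)²/R:
  P_R1 = (24 - 8)²/1000 = 0.256 W
  P_R2 = (8 - 0)²/500 = 0.128 W
P_total = P_R1 + P_R2 = 0.384 W

Final answer: 0.384 W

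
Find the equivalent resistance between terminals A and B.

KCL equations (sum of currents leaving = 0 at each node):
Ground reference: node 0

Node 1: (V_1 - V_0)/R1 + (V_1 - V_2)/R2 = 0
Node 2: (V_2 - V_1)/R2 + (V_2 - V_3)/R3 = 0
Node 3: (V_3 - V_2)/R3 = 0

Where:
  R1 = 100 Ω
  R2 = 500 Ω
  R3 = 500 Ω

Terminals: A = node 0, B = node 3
Reduce the network between node 0 (A) and node 3 (B) by series/parallel combination:
  Rs1 = R1 + R2 (series, joined only at node 1) = 100 + 500 = 600 Ω
  Rs2 = R3 + Rs1 (series, joined only at node 2) = 500 + 600 = 1100 Ω
R_eq = 1.1 kΩ

Final answer: 1.1 kΩ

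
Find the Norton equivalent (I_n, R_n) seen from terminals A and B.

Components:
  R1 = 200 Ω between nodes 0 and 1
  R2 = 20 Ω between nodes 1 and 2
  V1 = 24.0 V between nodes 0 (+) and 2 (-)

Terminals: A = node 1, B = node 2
Find the Thévenin equivalent first; then I_n = V_th/R_th and R_n = R_th.
Step 1 — V_th is the open-circuit voltage V_A - V_B (nothing connected across the terminals).
Nodal analysis, taking node 2 as the 0 V reference.
Source V1 fixes V_0 = 24 V.
KCL at each unknown node (sum of currents leaving = 0; resistances in Ω):
  Node 1: (V_1 - 24)/200 + (V_1 - 0)/20 = 0
Collecting terms: 0.055 × V_1 = 0.12  =>  V_1 = 2.182 V
V_th = V_1 - V_2 = 2.182 - 0 = 2.182 V
Step 2 — R_th: zero the source — replace V1 by a short circuit (node 2 merges into node 0) — and find the resistance seen between A (node 1) and B (node 0).
Reduce the network between node 1 (A) and node 0 (B) by series/parallel combination:
  Rp1 = R1 ‖ R2 (parallel, both between nodes 0 and 1) = 1/(1/200 + 1/20) = 18.18 Ω
R_th = 18.18 Ω
I_n = V_th/R_th = 2.182/18.18 = 0.12 A, and R_n = R_th = 18.18 Ω

Final answer: I_n = 0.12 A, R_n = 18.18 Ω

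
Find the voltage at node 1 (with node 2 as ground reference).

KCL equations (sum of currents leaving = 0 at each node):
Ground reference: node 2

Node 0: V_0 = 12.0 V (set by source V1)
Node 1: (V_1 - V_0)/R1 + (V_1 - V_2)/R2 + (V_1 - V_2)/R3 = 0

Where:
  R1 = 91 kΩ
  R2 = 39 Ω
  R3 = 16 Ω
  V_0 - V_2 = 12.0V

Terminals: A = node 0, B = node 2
Nodal analysis, taking node 2 as the 0 V reference.
Source V1 fixes V_0 = 12 V.
KCL at each unknown node (sum of currents leaving = 0; resistances in Ω):
  Node 1: (V_1 - 12)/91000 + (V_1 - 0)/39 + (V_1 - 0)/16 = 0
Collecting terms: 0.08815 × V_1 = 0.0001319  =>  V_1 = 0.001496 V
The requested potential is V_1 = 0.001496 V.

Final answer: V_1 = 0.001496 V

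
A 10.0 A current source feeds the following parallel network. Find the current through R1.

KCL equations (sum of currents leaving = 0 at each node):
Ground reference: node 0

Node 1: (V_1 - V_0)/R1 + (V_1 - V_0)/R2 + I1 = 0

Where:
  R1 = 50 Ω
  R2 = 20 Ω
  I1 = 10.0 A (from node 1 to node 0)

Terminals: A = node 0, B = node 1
All resistors sit directly between nodes 0 and 1, so they are in parallel and share one voltage V; the full source current 10 A splits among them.
1/R_par = 1/50 + 1/20 = 0.07 S  =>  R_par = 14.29 Ω
V = I × R_par = 10 × 14.29 = 142.9 V
I_R1 = V/R1 = 142.9/50 = 2.857 A

Final answer: 2.857 A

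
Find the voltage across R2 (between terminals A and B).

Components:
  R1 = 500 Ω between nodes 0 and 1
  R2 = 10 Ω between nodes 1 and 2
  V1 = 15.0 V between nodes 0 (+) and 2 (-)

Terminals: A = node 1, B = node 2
R1 and R2 are in series across V1 (node 0 → node 1 → node 2), and the output A–B is taken across R2, so this is a voltage divider.
Series current: I = V1/(R1 + R2) = 15/(500 + 10) = 15/510 = 0.02941 A
V_R2 = I × R2 = V1 × R2/(R1 + R2) = 15 × 10/510 = 0.2941 V

Final answer: 0.2941 V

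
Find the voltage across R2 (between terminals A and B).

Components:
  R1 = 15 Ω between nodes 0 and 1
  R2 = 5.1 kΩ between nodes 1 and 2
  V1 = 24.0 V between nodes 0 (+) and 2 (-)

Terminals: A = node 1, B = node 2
R1 and R2 are in series across V1 (node 0 → node 1 → node 2), and the output A–B is taken across R2, so this is a voltage divider.
Series current: I = V1/(R1 + R2) = 24/(15 + 5100) = 24/5115 = 0.004692 A
V_R2 = I × R2 = V1 × R2/(R1 + R2) = 24 × 5100/5115 = 23.93 V

Final answer: 23.93 V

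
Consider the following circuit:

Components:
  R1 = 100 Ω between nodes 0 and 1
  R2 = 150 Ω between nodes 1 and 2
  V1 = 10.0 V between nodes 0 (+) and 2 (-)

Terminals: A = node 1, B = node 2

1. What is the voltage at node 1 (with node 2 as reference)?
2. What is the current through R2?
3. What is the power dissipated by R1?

Nodal analysis, taking node 2 as the 0 V reference.
Source V1 fixes V_0 = 10 V.
KCL at each unknown node (sum of currents leaving = 0; resistances in Ω):
  Node 1: (V_1 - 10)/100 + (V_1 - 0)/150 = 0
Collecting terms: 0.01667 × V_1 = 0.1  =>  V_1 = 6 V
Part 1:
  Read off the nodal solution: V_1 = 6 V
Part 2:
  I_R2 = (V_1 - V_2)/R2 = (6 - 0)/150 = 0.04 A
  Magnitude: I_R2 = 0.04 A
Part 3:
  I_R1 = (V_0 - V_1)/R1 = (10 - 6)/100 = 0.04 A
  P_R1 = I_R1² × R1 = (0.04)² × 100 = 0.16 W

Final answers:
1. V_1 = 6 V
2. I_R2 = 0.04 A
3. P_R1 = 0.16 W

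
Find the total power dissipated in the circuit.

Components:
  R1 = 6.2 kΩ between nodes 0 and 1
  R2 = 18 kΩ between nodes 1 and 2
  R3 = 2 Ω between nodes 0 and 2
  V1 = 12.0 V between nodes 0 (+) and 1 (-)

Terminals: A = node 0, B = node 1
Nodal analysis, taking node 1 as the 0 V reference.
Source V1 fixes V_0 = 12 V.
KCL at each unknown node (sum of currents leaving = 0; resistances in Ω):
  Node 2: (V_2 - 0)/18000 + (V_2 - 12)/2 = 0
Collecting terms: 0.5001 × V_2 = 6  =>  V_2 = 12 V
Power in each resistor, P = (ΔV)²/R:
  P_R1 = (12 - 0)²/6200 = 0.02323 W
  P_R2 = (0 - 12)²/18000 = 0.007998 W
  P_R3 = (12 - 12)²/2 = 0.0000008887 W
P_total = P_R1 + P_R2 + P_R3 = 0.03122 W

Final answer: 0.03122 W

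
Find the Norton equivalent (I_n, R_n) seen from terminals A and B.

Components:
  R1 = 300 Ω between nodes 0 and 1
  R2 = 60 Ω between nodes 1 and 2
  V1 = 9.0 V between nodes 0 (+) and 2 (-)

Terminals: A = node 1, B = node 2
Find the Thévenin equivalent first; then I_n = V_th/R_th and R_n = R_th.
Step 1 — V_th is the open-circuit voltage V_A - V_B (nothing connected across the terminals).
Nodal analysis, taking node 2 as the 0 V reference.
Source V1 fixes V_0 = 9 V.
KCL at each unknown node (sum of currents leaving = 0; resistances in Ω):
  Node 1: (V_1 - 9)/300 + (V_1 - 0)/60 = 0
Collecting terms: 0.02 × V_1 = 0.03  =>  V_1 = 1.5 V
V_th = V_1 - V_2 = 1.5 - 0 = 1.5 V
Step 2 — R_th: zero the source — replace V1 by a short circuit (node 2 merges into node 0) — and find the resistance seen between A (node 1) and B (node 0).
Reduce the network between node 1 (A) and node 0 (B) by series/parallel combination:
  Rp1 = R1 ‖ R2 (parallel, both between nodes 0 and 1) = 1/(1/300 + 1/60) = 50 Ω
R_th = 50 Ω
I_n = V_th/R_th = 1.5/50 = 0.03 A, and R_n = R_th = 50 Ω

Final answer: I_n = 0.03 A, R_n = 50 Ω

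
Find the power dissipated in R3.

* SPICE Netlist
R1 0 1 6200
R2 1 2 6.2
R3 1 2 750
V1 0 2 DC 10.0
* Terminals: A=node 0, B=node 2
Nodal analysis, taking node 2 as the 0 V reference.
Source V1 fixes V_0 = 10 V.
KCL at each unknown node (sum of currents leaving = 0; resistances in Ω):
  Node 1: (V_1 - 10)/6200 + (V_1 - 0)/6.2 + (V_1 - 0)/750 = 0
Collecting terms: 0.1628 × V_1 = 0.001613  =>  V_1 = 0.009908 V
I_R3 = (V_1 - V_2)/R3 = (0.009908 - 0)/750 = 0.00001321 A
P_R3 = I_R3² × R3 = (0.00001321)² × 750 = 0.0000001309 W

Final answer: 1.309e-07 W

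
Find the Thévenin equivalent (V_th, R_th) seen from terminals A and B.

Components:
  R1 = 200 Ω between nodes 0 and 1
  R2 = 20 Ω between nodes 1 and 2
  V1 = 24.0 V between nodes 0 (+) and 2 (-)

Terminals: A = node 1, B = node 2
Step 1 — V_th is the open-circuit voltage V_A - V_B (nothing connected across the terminals).
Nodal analysis, taking node 2 as the 0 V reference.
Source V1 fixes V_0 = 24 V.
KCL at each unknown node (sum of currents leaving = 0; resistances in Ω):
  Node 1: (V_1 - 24)/200 + (V_1 - 0)/20 = 0
Collecting terms: 0.055 × V_1 = 0.12  =>  V_1 = 2.182 V
V_th = V_1 - V_2 = 2.182 - 0 = 2.182 V
Step 2 — R_th: zero the source — replace V1 by a short circuit (node 2 merges into node 0) — and find the resistance seen between A (node 1) and B (node 0).
Reduce the network between node 1 (A) and node 0 (B) by series/parallel combination:
  Rp1 = R1 ‖ R2 (parallel, both between nodes 0 and 1) = 1/(1/200 + 1/20) = 18.18 Ω
R_th = 18.18 Ω

Final answer: V_th = 2.182 V, R_th = 18.18 Ω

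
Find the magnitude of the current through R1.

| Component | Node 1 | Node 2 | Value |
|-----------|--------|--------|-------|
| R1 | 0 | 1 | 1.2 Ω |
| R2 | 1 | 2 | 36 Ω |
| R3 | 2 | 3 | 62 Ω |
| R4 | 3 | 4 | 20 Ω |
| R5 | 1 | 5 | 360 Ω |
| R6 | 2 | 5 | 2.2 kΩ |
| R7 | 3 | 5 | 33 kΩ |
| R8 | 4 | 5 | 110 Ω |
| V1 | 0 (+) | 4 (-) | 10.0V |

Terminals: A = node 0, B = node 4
Nodal analysis, taking node 4 as the 0 V reference.
Source V1 fixes V_0 = 10 V.
KCL at each unknown node (sum of currents leaving = 0; resistances in Ω):
  Node 1: (V_1 - 10)/1.2 + (V_1 - V_2)/36 + (V_1 - V_5)/360 = 0
  Node 2: (V_2 - V_1)/36 + (V_2 - V_3)/62 + (V_2 - V_5)/2200 = 0
  Node 3: (V_3 - V_2)/62 + (V_3 - 0)/20 + (V_3 - V_5)/33000 = 0
  Node 5: (V_5 - V_1)/360 + (V_5 - V_2)/2200 + (V_5 - V_3)/33000 + (V_5 - 0)/110 = 0
Collecting terms (coefficients in siemens):
  0.8639·V_1 - 0.02778·V_2 - 0.002778·V_5 = 8.333
  0.04436·V_2 - 0.02778·V_1 - 0.01613·V_3 - 0.0004545·V_5 = 0
  0.06616·V_3 - 0.01613·V_2 - 0.0000303·V_5 = 0
  0.01235·V_5 - 0.002778·V_1 - 0.0004545·V_2 - 0.0000303·V_3 = 0
Solving these 4 simultaneous equations (Gaussian elimination) gives:
  V_1 = 9.873 V, V_2 = 6.812 V, V_3 = 1.662 V, V_5 = 2.475 V
I_R1 = (V_0 - V_1)/R1 = (10 - 9.873)/1.2 = 0.1056 A
|I_R1| = 0.1056 A

Final answer: |I_R1| = 0.1056 A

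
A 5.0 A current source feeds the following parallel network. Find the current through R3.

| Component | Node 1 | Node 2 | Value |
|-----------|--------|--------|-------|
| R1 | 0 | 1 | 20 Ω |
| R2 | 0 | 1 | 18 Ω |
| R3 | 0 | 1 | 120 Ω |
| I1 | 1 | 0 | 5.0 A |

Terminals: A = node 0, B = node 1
All resistors sit directly between nodes 0 and 1, so they are in parallel and share one voltage V; the full source current 5 A splits among them.
1/R_par = 1/20 + 1/18 + 1/120 = 0.1139 S  =>  R_par = 8.78 Ω
V = I × R_par = 5 × 8.78 = 43.9 V
I_R3 = V/R3 = 43.9/120 = 0.3659 A

Final answer: 0.3659 A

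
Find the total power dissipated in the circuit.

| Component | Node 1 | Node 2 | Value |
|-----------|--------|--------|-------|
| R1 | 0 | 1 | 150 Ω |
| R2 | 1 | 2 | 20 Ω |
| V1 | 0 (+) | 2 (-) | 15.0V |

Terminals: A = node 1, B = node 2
Nodal analysis, taking node 2 as the 0 V reference.
Source V1 fixes V_0 = 15 V.
KCL at each unknown node (sum of currents leaving = 0; resistances in Ω):
  Node 1: (V_1 - 15)/150 + (V_1 - 0)/20 = 0
Collecting terms: 0.05667 × V_1 = 0.1  =>  V_1 = 1.765 V
Power in each resistor, P = (ΔV)²/R:
  P_R1 = (15 - 1.765)²/150 = 1.168 W
  P_R2 = (1.765 - 0)²/20 = 0.1557 W
P_total = P_R1 + P_R2 = 1.324 W

Final answer: 1.324 W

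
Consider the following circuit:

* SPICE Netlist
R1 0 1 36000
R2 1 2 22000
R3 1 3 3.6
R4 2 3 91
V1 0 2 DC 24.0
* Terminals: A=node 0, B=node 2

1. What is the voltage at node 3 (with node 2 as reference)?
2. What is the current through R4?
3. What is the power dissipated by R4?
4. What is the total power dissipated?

Nodal analysis, taking node 2 as the 0 V reference.
Source V1 fixes V_0 = 24 V.
KCL at each unknown node (sum of currents leaving = 0; resistances in Ω):
  Node 1: (V_1 - 24)/36000 + (V_1 - 0)/22000 + (V_1 - V_3)/3.6 = 0
  Node 3: (V_3 - V_1)/3.6 + (V_3 - 0)/91 = 0
Collecting terms (coefficients in siemens):
  0.2779·V_1 - 0.2778·V_3 = 0.0006667
  0.2888·V_3 - 0.2778·V_1 = 0
Determinant D = (0.2779)(0.2888) - (-0.2778)(-0.2778) = 0.003074
V_1 = [(0.0006667)(0.2888) - (-0.2778)(0)]/D = 0.06263 V
V_3 = [(0.2779)(0) - (0.0006667)(-0.2778)]/D = 0.06025 V
Part 1:
  Read off the nodal solution: V_3 = 0.06025 V
Part 2:
  I_R4 = (V_2 - V_3)/R4 = (0 - 0.06025)/91 = -0.0006621 A
  Magnitude: I_R4 = 0.0006621 A
Part 3:
  I_R4 = (V_2 - V_3)/R4 = (0 - 0.06025)/91 = -0.0006621 A
  P_R4 = I_R4² × R4 = (-0.0006621)² × 91 = 0.00003989 W
Part 4:
  Power in each resistor, P = (ΔV)²/R:
    P_R1 = (24 - 0.06263)²/36000 = 0.01592 W
    P_R2 = (0.06263 - 0)²/22000 = 0.0000001783 W
    P_R3 = (0.06263 - 0.06025)²/3.6 = 0.000001578 W
    P_R4 = (0 - 0.06025)²/91 = 0.00003989 W
  P_total = P_R1 + P_R2 + P_R3 + P_R4 = 0.01596 W

Final answers:
1. V_3 = 0.06025 V
2. I_R4 = 0.0006621 A
3. P_R4 = 3.989e-05 W
4. P_total = 0.01596 W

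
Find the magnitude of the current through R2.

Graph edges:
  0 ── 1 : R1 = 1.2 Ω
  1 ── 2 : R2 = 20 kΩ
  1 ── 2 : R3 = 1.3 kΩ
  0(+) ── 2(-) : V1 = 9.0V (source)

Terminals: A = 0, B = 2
Nodal analysis, taking node 2 as the 0 V reference.
Source V1 fixes V_0 = 9 V.
KCL at each unknown node (sum of currents leaving = 0; resistances in Ω):
  Node 1: (V_1 - 9)/1.2 + (V_1 - 0)/20000 + (V_1 - 0)/1300 = 0
Collecting terms: 0.8342 × V_1 = 7.5  =>  V_1 = 8.991 V
I_R2 = (V_1 - V_2)/R2 = (8.991 - 0)/20000 = 0.0004496 A
|I_R2| = 0.0004496 A

Final answer: |I_R2| = 0.0004496 A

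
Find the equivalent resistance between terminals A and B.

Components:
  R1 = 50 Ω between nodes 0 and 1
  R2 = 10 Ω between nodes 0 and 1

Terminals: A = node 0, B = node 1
Reduce the network between node 0 (A) and node 1 (B) by series/parallel combination:
  Rp1 = R1 ‖ R2 (parallel, both between nodes 0 and 1) = 1/(1/50 + 1/10) = 8.333 Ω
R_eq = 8.333 Ω

Final answer: 8.333 Ω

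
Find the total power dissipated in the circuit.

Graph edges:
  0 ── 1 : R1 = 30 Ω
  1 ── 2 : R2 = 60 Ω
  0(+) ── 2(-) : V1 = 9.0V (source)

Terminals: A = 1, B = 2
Nodal analysis, taking node 2 as the 0 V reference.
Source V1 fixes V_0 = 9 V.
KCL at each unknown node (sum of currents leaving = 0; resistances in Ω):
  Node 1: (V_1 - 9)/30 + (V_1 - 0)/60 = 0
Collecting terms: 0.05 × V_1 = 0.3  =>  V_1 = 6 V
Power in each resistor, P = (ΔV)²/R:
  P_R1 = (9 - 6)²/30 = 0.3 W
  P_R2 = (6 - 0)²/60 = 0.6 W
P_total = P_R1 + P_R2 = 0.9 W

Final answer: 0.9 W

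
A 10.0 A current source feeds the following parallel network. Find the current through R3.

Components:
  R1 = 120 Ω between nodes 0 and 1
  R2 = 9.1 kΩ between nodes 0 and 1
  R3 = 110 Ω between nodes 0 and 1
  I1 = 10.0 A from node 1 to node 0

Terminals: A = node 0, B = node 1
All resistors sit directly between nodes 0 and 1, so they are in parallel and share one voltage V; the full source current 10 A splits among them.
1/R_par = 1/120 + 1/9100 + 1/110 = 0.01753 S  =>  R_par = 57.03 Ω
V = I × R_par = 10 × 57.03 = 570.3 V
I_R3 = V/R3 = 570.3/110 = 5.185 A

Final answer: 5.185 A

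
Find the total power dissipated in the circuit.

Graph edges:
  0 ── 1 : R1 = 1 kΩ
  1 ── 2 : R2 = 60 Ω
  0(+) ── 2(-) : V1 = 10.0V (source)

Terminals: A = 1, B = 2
Nodal analysis, taking node 2 as the 0 V reference.
Source V1 fixes V_0 = 10 V.
KCL at each unknown node (sum of currents leaving = 0; resistances in Ω):
  Node 1: (V_1 - 10)/1000 + (V_1 - 0)/60 = 0
Collecting terms: 0.01767 × V_1 = 0.01  =>  V_1 = 0.566 V
Power in each resistor, P = (ΔV)²/R:
  P_R1 = (10 - 0.566)²/1000 = 0.089 W
  P_R2 = (0.566 - 0)²/60 = 0.00534 W
P_total = P_R1 + P_R2 = 0.09434 W

Final answer: 0.09434 W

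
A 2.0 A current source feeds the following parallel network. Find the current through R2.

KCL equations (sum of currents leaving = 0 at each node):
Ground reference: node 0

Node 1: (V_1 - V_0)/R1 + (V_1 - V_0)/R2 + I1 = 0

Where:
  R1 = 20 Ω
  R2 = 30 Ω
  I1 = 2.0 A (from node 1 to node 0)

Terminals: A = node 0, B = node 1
All resistors sit directly between nodes 0 and 1, so they are in parallel and share one voltage V; the full source current 2 A splits among them.
1/R_par = 1/20 + 1/30 = 0.08333 S  =>  R_par = 12 Ω
V = I × R_par = 2 × 12 = 24 V
I_R2 = V/R2 = 24/30 = 0.8 A

Final answer: 0.8 A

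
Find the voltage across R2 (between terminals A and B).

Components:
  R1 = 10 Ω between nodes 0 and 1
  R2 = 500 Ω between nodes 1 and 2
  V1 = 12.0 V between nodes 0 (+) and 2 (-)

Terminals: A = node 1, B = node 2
R1 and R2 are in series across V1 (node 0 → node 1 → node 2), and the output A–B is taken across R2, so this is a voltage divider.
Series current: I = V1/(R1 + R2) = 12/(10 + 500) = 12/510 = 0.02353 A
V_R2 = I × R2 = V1 × R2/(R1 + R2) = 12 × 500/510 = 11.76 V

Final answer: 11.76 V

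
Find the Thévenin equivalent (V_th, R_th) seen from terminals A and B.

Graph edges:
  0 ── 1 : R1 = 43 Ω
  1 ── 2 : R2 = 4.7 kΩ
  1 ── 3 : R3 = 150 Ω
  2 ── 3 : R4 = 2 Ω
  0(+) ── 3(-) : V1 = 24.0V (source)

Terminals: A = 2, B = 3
Step 1 — V_th is the open-circuit voltage V_A - V_B (nothing connected across the terminals).
Nodal analysis, taking node 3 as the 0 V reference.
Source V1 fixes V_0 = 24 V.
KCL at each unknown node (sum of currents leaving = 0; resistances in Ω):
  Node 1: (V_1 - 24)/43 + (V_1 - V_2)/4700 + (V_1 - 0)/150 = 0
  Node 2: (V_2 - V_1)/4700 + (V_2 - 0)/2 = 0
Collecting terms (coefficients in siemens):
  0.03014·V_1 - 0.0002128·V_2 = 0.5581
  0.5002·V_2 - 0.0002128·V_1 = 0
Determinant D = (0.03014)(0.5002) - (-0.0002128)(-0.0002128) = 0.01507
V_1 = [(0.5581)(0.5002) - (-0.0002128)(0)]/D = 18.52 V
V_2 = [(0.03014)(0) - (0.5581)(-0.0002128)]/D = 0.007878 V
V_th = V_2 - V_3 = 0.007878 - 0 = 0.007878 V
Step 2 — R_th: zero the source — replace V1 by a short circuit (node 3 merges into node 0) — and find the resistance seen between A (node 2) and B (node 0).
Reduce the network between node 2 (A) and node 0 (B) by series/parallel combination:
  Rp1 = R1 ‖ R3 (parallel, both between nodes 0 and 1) = 1/(1/43 + 1/150) = 33.42 Ω
  Rs1 = R2 + Rp1 (series, joined only at node 1) = 4700 + 33.42 = 4733 Ω
  Rp2 = R4 ‖ Rs1 (parallel, both between nodes 0 and 2) = 1/(1/2 + 1/4733) = 1.999 Ω
R_th = 1.999 Ω

Final answer: V_th = 0.007878 V, R_th = 1.999 Ω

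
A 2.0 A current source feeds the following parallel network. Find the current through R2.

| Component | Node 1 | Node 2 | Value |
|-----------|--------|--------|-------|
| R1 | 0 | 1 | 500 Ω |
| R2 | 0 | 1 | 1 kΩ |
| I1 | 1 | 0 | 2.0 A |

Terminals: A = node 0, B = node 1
All resistors sit directly between nodes 0 and 1, so they are in parallel and share one voltage V; the full source current 2 A splits among them.
1/R_par = 1/500 + 1/1000 = 0.003 S  =>  R_par = 333.3 Ω
V = I × R_par = 2 × 333.3 = 666.7 V
I_R2 = V/R2 = 666.7/1000 = 0.6667 A

Final answer: 0.6667 A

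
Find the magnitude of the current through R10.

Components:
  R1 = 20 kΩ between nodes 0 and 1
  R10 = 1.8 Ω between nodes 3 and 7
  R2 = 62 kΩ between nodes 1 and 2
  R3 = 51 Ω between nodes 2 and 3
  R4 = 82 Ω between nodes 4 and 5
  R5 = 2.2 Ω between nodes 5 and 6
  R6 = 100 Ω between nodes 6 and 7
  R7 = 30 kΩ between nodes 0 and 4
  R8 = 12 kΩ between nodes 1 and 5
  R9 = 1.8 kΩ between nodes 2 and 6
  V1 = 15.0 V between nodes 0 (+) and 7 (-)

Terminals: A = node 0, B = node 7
Nodal analysis, taking node 7 as the 0 V reference.
Source V1 fixes V_0 = 15 V.
KCL at each unknown node (sum of currents leaving = 0; resistances in Ω):
  Node 1: (V_1 - 15)/20000 + (V_1 - V_2)/62000 + (V_1 - V_5)/12000 = 0
  Node 2: (V_2 - V_1)/62000 + (V_2 - V_3)/51 + (V_2 - V_6)/1800 = 0
  Node 3: (V_3 - V_2)/51 + (V_3 - 0)/1.8 = 0
  Node 4: (V_4 - V_5)/82 + (V_4 - 15)/30000 = 0
  Node 5: (V_5 - V_4)/82 + (V_5 - V_6)/2.2 + (V_5 - V_1)/12000 = 0
  Node 6: (V_6 - V_5)/2.2 + (V_6 - 0)/100 + (V_6 - V_2)/1800 = 0
Collecting terms (coefficients in siemens):
  0.0001495·V_1 - 0.00001613·V_2 - 0.00008333·V_5 = 0.00075
  0.02018·V_2 - 0.00001613·V_1 - 0.01961·V_3 - 0.0005556·V_6 = 0
  0.5752·V_3 - 0.01961·V_2 = 0
  0.01223·V_4 - 0.0122·V_5 = 0.0005
  0.4668·V_5 - 0.00008333·V_1 - 0.0122·V_4 - 0.4545·V_6 = 0
  0.4651·V_6 - 0.0005556·V_2 - 0.4545·V_5 = 0
Solving these 6 simultaneous equations (Gaussian elimination) gives:
  V_1 = 5.068 V, V_2 = 0.006656 V, V_3 = 0.0002269 V, V_4 = 0.1293 V
  V_5 = 0.08863 V, V_6 = 0.08662 V
I_R10 = (V_3 - V_7)/R10 = (0.0002269 - 0)/1.8 = 0.0001261 A
|I_R10| = 0.0001261 A

Final answer: |I_R10| = 0.0001261 A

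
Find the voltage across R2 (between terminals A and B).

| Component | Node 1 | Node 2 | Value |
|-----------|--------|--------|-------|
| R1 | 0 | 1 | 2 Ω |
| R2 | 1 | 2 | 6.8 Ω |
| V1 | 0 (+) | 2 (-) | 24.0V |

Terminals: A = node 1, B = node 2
R1 and R2 are in series across V1 (node 0 → node 1 → node 2), and the output A–B is taken across R2, so this is a voltage divider.
Series current: I = V1/(R1 + R2) = 24/(2 + 6.8) = 24/8.8 = 2.727 A
V_R2 = I × R2 = V1 × R2/(R1 + R2) = 24 × 6.8/8.8 = 18.55 V

Final answer: 18.55 V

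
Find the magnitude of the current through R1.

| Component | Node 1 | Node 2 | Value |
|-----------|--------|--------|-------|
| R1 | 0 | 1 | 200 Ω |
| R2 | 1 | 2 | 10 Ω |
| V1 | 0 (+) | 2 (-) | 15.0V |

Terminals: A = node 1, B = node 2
Nodal analysis, taking node 2 as the 0 V reference.
Source V1 fixes V_0 = 15 V.
KCL at each unknown node (sum of currents leaving = 0; resistances in Ω):
  Node 1: (V_1 - 15)/200 + (V_1 - 0)/10 = 0
Collecting terms: 0.105 × V_1 = 0.075  =>  V_1 = 0.7143 V
I_R1 = (V_0 - V_1)/R1 = (15 - 0.7143)/200 = 0.07143 A
|I_R1| = 0.07143 A

Final answer: |I_R1| = 0.07143 A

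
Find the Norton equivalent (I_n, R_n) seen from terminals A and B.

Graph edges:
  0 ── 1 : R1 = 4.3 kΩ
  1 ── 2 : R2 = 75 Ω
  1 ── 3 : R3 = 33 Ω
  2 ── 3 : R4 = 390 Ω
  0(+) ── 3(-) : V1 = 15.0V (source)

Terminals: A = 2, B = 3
Find the Thévenin equivalent first; then I_n = V_th/R_th and R_n = R_th.
Step 1 — V_th is the open-circuit voltage V_A - V_B (nothing connected across the terminals).
Nodal analysis, taking node 3 as the 0 V reference.
Source V1 fixes V_0 = 15 V.
KCL at each unknown node (sum of currents leaving = 0; resistances in Ω):
  Node 1: (V_1 - 15)/4300 + (V_1 - V_2)/75 + (V_1 - 0)/33 = 0
  Node 2: (V_2 - V_1)/75 + (V_2 - 0)/390 = 0
Collecting terms (coefficients in siemens):
  0.04387·V_1 - 0.01333·V_2 = 0.003488
  0.0159·V_2 - 0.01333·V_1 = 0
Determinant D = (0.04387)(0.0159) - (-0.01333)(-0.01333) = 0.0005196
V_1 = [(0.003488)(0.0159) - (-0.01333)(0)]/D = 0.1067 V
V_2 = [(0.04387)(0) - (0.003488)(-0.01333)]/D = 0.08951 V
V_th = V_2 - V_3 = 0.08951 - 0 = 0.08951 V
Step 2 — R_th: zero the source — replace V1 by a short circuit (node 3 merges into node 0) — and find the resistance seen between A (node 2) and B (node 0).
Reduce the network between node 2 (A) and node 0 (B) by series/parallel combination:
  Rp1 = R1 ‖ R3 (parallel, both between nodes 0 and 1) = 1/(1/4300 + 1/33) = 32.75 Ω
  Rs1 = R2 + Rp1 (series, joined only at node 1) = 75 + 32.75 = 107.7 Ω
  Rp2 = R4 ‖ Rs1 (parallel, both between nodes 0 and 2) = 1/(1/390 + 1/107.7) = 84.42 Ω
R_th = 84.42 Ω
I_n = V_th/R_th = 0.08951/84.42 = 0.00106 A, and R_n = R_th = 84.42 Ω

Final answer: I_n = 0.00106 A, R_n = 84.42 Ω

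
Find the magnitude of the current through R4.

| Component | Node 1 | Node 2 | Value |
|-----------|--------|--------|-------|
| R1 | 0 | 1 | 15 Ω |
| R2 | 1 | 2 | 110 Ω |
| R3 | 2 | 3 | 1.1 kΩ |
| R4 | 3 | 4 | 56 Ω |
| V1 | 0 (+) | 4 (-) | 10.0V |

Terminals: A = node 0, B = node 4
Nodal analysis, taking node 4 as the 0 V reference.
Source V1 fixes V_0 = 10 V.
KCL at each unknown node (sum of currents leaving = 0; resistances in Ω):
  Node 1: (V_1 - 10)/15 + (V_1 - V_2)/110 = 0
  Node 2: (V_2 - V_1)/110 + (V_2 - V_3)/1100 = 0
  Node 3: (V_3 - V_2)/1100 + (V_3 - 0)/56 = 0
Collecting terms (coefficients in siemens):
  0.07576·V_1 - 0.009091·V_2 = 0.6667
  0.01·V_2 - 0.009091·V_1 - 0.0009091·V_3 = 0
  0.01877·V_3 - 0.0009091·V_2 = 0
Solving these 3 simultaneous equations (Gaussian elimination) gives:
  V_1 = 9.883 V, V_2 = 9.024 V, V_3 = 0.4372 V
I_R4 = (V_3 - V_4)/R4 = (0.4372 - 0)/56 = 0.007806 A
|I_R4| = 0.007806 A

Final answer: |I_R4| = 0.007806 A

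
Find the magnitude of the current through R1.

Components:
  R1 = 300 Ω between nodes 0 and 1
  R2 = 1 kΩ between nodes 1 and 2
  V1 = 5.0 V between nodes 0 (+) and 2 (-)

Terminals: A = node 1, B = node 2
Nodal analysis, taking node 2 as the 0 V reference.
Source V1 fixes V_0 = 5 V.
KCL at each unknown node (sum of currents leaving = 0; resistances in Ω):
  Node 1: (V_1 - 5)/300 + (V_1 - 0)/1000 = 0
Collecting terms: 0.004333 × V_1 = 0.01667  =>  V_1 = 3.846 V
I_R1 = (V_0 - V_1)/R1 = (5 - 3.846)/300 = 0.003846 A
|I_R1| = 0.003846 A

Final answer: |I_R1| = 0.003846 A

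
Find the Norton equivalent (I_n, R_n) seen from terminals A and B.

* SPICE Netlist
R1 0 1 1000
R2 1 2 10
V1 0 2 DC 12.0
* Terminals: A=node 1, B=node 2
Find the Thévenin equivalent first; then I_n = V_th/R_th and R_n = R_th.
Step 1 — V_th is the open-circuit voltage V_A - V_B (nothing connected across the terminals).
Nodal analysis, taking node 2 as the 0 V reference.
Source V1 fixes V_0 = 12 V.
KCL at each unknown node (sum of currents leaving = 0; resistances in Ω):
  Node 1: (V_1 - 12)/1000 + (V_1 - 0)/10 = 0
Collecting terms: 0.101 × V_1 = 0.012  =>  V_1 = 0.1188 V
V_th = V_1 - V_2 = 0.1188 - 0 = 0.1188 V
Step 2 — R_th: zero the source — replace V1 by a short circuit (node 2 merges into node 0) — and find the resistance seen between A (node 1) and B (node 0).
Reduce the network between node 1 (A) and node 0 (B) by series/parallel combination:
  Rp1 = R1 ‖ R2 (parallel, both between nodes 0 and 1) = 1/(1/1000 + 1/10) = 9.901 Ω
R_th = 9.901 Ω
I_n = V_th/R_th = 0.1188/9.901 = 0.012 A, and R_n = R_th = 9.901 Ω

Final answer: I_n = 0.012 A, R_n = 9.901 Ω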